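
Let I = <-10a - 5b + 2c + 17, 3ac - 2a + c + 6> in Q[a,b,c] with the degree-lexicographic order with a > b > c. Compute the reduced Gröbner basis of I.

Buchberger's algorithm terminates because the ascending chain of leading-term ideals stabilizes.

f_1 = -10a - 5b + 2c + 17, LT = a.
f_2 = 3ac - 2a + c + 6, LT = ac.

S(f_1,f_2): lcm = ac. S = 1/2bc - 1/5c^2 + 2/3a - 61/30c - 2.
  leading term bc: no divisor's leading term divides it; move 1/2bc to the remainder.
  leading term c^2: no divisor's leading term divides it; move -1/5c^2 to the remainder.
  leading term a: subtract (-1/15)·f_1 from 2/3a - 61/30c - 2 → -1/3b - 19/10c - 13/15
  leading term b: no divisor's leading term divides it; move -1/3b to the remainder.
  leading term c: no divisor's leading term divides it; move -19/10c to the remainder.
  leading term 1: no divisor's leading term divides it; move -13/15 to the remainder.
  remainder 1/2bc - 1/5c^2 - 1/3b - 19/10c - 13/15 ≠ 0; add g_3 = 1/2bc - 1/5c^2 - 1/3b - 19/10c - 13/15 to the basis.

S(f_1,g_3): leading monomials are coprime, so the S-polynomial reduces to 0 (Buchberger's first criterion).
S(f_2,g_3): lcm = abc. S = 2/5ac^2 + 19/5ac + 1/3bc + 26/15a + 2b.
  leading term ac^2: subtract (-1/25c^2)·f_1 from 2/5ac^2 + 19/5ac + 1/3bc + 26/15a + 2b → -1/5bc^2 + 2/25c^3 + 19/5ac + 1/3bc + 17/25c^2 + 26/15a + 2b
  leading term bc^2: subtract (-2/5c)·g_3 from -1/5bc^2 + 2/25c^3 + 19/5ac + 1/3bc + 17/25c^2 + 26/15a + 2b → 19/5ac + 1/5bc - 2/25c^2 + 26/15a + 2b - 26/75c
  leading term ac: subtract (-19/50c)·f_1 from 19/5ac + 1/5bc - 2/25c^2 + 26/15a + 2b - 26/75c → -17/10bc + 17/25c^2 + 26/15a + 2b + 917/150c
  leading term bc: subtract (-17/5)·g_3 from -17/10bc + 17/25c^2 + 26/15a + 2b + 917/150c → 26/15a + 13/15b - 26/75c - 221/75
  leading term a: subtract (-13/75)·f_1 from 26/15a + 13/15b - 26/75c - 221/75 → 0
  remainder 0.

Every S-polynomial of the final basis reduces to 0, so we have a Gröbner basis.
Inter-reduce: drop elements whose leading term is divisible by another's, tail-reduce, and make monic.

G = {bc - 2/5c^2 - 2/3b - 19/5c - 26/15, a + 1/2b - 1/5c - 17/10}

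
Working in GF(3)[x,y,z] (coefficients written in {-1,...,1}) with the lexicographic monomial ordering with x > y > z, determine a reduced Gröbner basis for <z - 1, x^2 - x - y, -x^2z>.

f_1 = z - 1, LT = z.
f_2 = x^2 - x - y, LT = x^2.
f_3 = -x^2z, LT = x^2z.

S(f_1,f_3): lcm = x^2z. S = -x^2.
  leading term x^2: subtract (-1)·f_2 from -x^2 → -x - y
  leading term x: no divisor's leading term divides it; move -x to the remainder.
  leading term y: no divisor's leading term divides it; move -y to the remainder.
  remainder -x - y ≠ 0; add g_4 = -x - y to the basis.

S(f_2,g_4): lcm = x^2. S = -xy - x - y.
  leading term xy: subtract (y)·g_4 from -xy - x - y → -x + y^2 - y
  leading term x: subtract (1)·g_4 from -x + y^2 - y → y^2
  leading term y^2: no divisor's leading term divides it; move y^2 to the remainder.
  remainder y^2 ≠ 0; add g_5 = y^2 to the basis.

The other S-polynomials (S(f_1,f_2), S(f_2,f_3), S(f_1,g_4), S(f_3,g_4), S(f_1,g_5), S(f_2,g_5), S(f_3,g_5), S(g_4,g_5)) all reduce to 0 modulo the current basis, so we have a Gröbner basis.
Inter-reduce: drop elements whose leading term is divisible by another's, tail-reduce, and make monic.

G = {x + y, y^2, z - 1}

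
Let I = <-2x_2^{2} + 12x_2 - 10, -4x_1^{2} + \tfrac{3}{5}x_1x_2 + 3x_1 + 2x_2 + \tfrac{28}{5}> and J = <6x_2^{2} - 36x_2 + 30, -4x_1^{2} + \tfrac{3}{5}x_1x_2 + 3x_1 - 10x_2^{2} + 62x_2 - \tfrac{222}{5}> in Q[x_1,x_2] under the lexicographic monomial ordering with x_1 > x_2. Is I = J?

Yes, the ideals are equal.

For a fixed monomial order, each ideal has a unique reduced Gröbner basis; comparing bases decides equality.
Buchberger on the first generating set:
f_1 = -2x_2^{2} + 12x_2 - 10, LT = x_2^{2}.
f_2 = -4x_1^{2} + \tfrac{3}{5}x_1x_2 + 3x_1 + 2x_2 + \tfrac{28}{5}, LT = x_1^{2}.

The S-polynomials (S(f_1,f_2)) all reduce to 0 modulo the current basis, so we have a Gröbner basis.
Inter-reduce: drop elements whose leading term is divisible by another's, tail-reduce, and make monic.
Reduced Gröbner basis: {x_1^{2} - \tfrac{3}{20}x_1x_2 - \tfrac{3}{4}x_1 - \tfrac{1}{2}x_2 - \tfrac{7}{5}, x_2^{2} - 6x_2 + 5}.

Buchberger on the second generating set:
h_1 = 6x_2^{2} - 36x_2 + 30, LT = x_2^{2}.
h_2 = -4x_1^{2} + \tfrac{3}{5}x_1x_2 + 3x_1 - 10x_2^{2} + 62x_2 - \tfrac{222}{5}, LT = x_1^{2}.

The S-polynomials (S(h_1,h_2)) all reduce to 0 modulo the current basis, so we have a Gröbner basis.
Inter-reduce: drop elements whose leading term is divisible by another's, tail-reduce, and make monic.
Reduced Gröbner basis: {x_1^{2} - \tfrac{3}{20}x_1x_2 - \tfrac{3}{4}x_1 - \tfrac{1}{2}x_2 - \tfrac{7}{5}, x_2^{2} - 6x_2 + 5}.

These coincide, so the ideals are equal.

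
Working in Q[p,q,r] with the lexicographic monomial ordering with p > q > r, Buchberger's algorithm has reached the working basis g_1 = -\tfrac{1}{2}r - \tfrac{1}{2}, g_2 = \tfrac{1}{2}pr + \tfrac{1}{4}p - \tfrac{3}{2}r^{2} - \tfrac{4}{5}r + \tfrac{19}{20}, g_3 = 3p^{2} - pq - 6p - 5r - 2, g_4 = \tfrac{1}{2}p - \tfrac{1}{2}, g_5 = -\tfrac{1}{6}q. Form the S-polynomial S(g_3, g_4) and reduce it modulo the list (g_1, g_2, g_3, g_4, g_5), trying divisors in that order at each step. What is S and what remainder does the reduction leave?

S(g_3, g_4) = -\tfrac{1}{3}pq - p - \tfrac{5}{3}r - \tfrac{2}{3}; remainder on division = 0.

lcm(LM(g_3), LM(g_4)) = p^{2}.
S = (lcm/LT(g_3))·g_3 − (lcm/LT(g_4))·g_4 = -\tfrac{1}{3}pq - p - \tfrac{5}{3}r - \tfrac{2}{3}.
Reduce S modulo (g_1, g_2, g_3, g_4, g_5) in that order:
  leading term pq: subtract (-\tfrac{2}{3}q)·g_4 from -\tfrac{1}{3}pq - p - \tfrac{5}{3}r - \tfrac{2}{3} → -p - \tfrac{1}{3}q - \tfrac{5}{3}r - \tfrac{2}{3}
  leading term p: subtract (-2)·g_4 from -p - \tfrac{1}{3}q - \tfrac{5}{3}r - \tfrac{2}{3} → -\tfrac{1}{3}q - \tfrac{5}{3}r - \tfrac{5}{3}
  leading term q: subtract (2)·g_5 from -\tfrac{1}{3}q - \tfrac{5}{3}r - \tfrac{5}{3} → -\tfrac{5}{3}r - \tfrac{5}{3}
  leading term r: subtract (\tfrac{10}{3})·g_1 from -\tfrac{5}{3}r - \tfrac{5}{3} → 0
The remainder is 0, so this S-polynomial contributes no new basis element.
This is the inner loop of Buchberger's algorithm — each nonzero remainder becomes a new basis element.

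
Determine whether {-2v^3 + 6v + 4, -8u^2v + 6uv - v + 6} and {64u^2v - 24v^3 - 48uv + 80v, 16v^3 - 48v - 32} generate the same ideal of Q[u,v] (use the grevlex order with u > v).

Equality of ideals is decidable: compute both reduced Gröbner bases (unique for the ordering) and check whether they agree.
Buchberger on the first generating set:
f_1 = -2v^3 + 6v + 4, LT = v^3.
f_2 = -8u^2v + 6uv - v + 6, LT = u^2v.

S(f_1,f_2): lcm = u^2v^3. S = 3/4uv^3 - 3u^2v - 1/8v^3 - 2u^2 + 3/4v^2.
  leading term uv^3: subtract (-3/8u)·f_1 from 3/4uv^3 - 3u^2v - 1/8v^3 - 2u^2 + 3/4v^2 → -3u^2v - 1/8v^3 - 2u^2 + 9/4uv + 3/4v^2 + 3/2u
  leading term u^2v: subtract (3/8)·f_2 from -3u^2v - 1/8v^3 - 2u^2 + 9/4uv + 3/4v^2 + 3/2u → -1/8v^3 - 2u^2 + 3/4v^2 + 3/2u + 3/8v - 9/4
  leading term v^3: subtract (1/16)·f_1 from -1/8v^3 - 2u^2 + 3/4v^2 + 3/2u + 3/8v - 9/4 → -2u^2 + 3/4v^2 + 3/2u - 5/2
  leading term u^2: no divisor's leading term divides it; move -2u^2 to the remainder.
  leading term v^2: no divisor's leading term divides it; move 3/4v^2 to the remainder.
  leading term u: no divisor's leading term divides it; move 3/2u to the remainder.
  leading term 1: no divisor's leading term divides it; move -5/2 to the remainder.
  remainder -2u^2 + 3/4v^2 + 3/2u - 5/2 ≠ 0; add g_3 = -2u^2 + 3/4v^2 + 3/2u - 5/2 to the basis.

The other S-polynomials (S(f_1,g_3), S(f_2,g_3)) all reduce to 0 modulo the current basis, so we have a Gröbner basis.
Inter-reduce: drop elements whose leading term is divisible by another's, tail-reduce, and make monic.
Reduced Gröbner basis: {v^3 - 3v - 2, u^2 - 3/8v^2 - 3/4u + 5/4}.

Buchberger on the second generating set:
h_1 = 64u^2v - 24v^3 - 48uv + 80v, LT = u^2v.
h_2 = 16v^3 - 48v - 32, LT = v^3.

S(h_1,h_2): lcm = u^2v^3. S = -3/8v^5 - 3/4uv^3 + 3u^2v + 5/4v^3 + 2u^2.
  leading term v^5: subtract (-3/128v^2)·h_2 from -3/8v^5 - 3/4uv^3 + 3u^2v + 5/4v^3 + 2u^2 → -3/4uv^3 + 3u^2v + 1/8v^3 + 2u^2 - 3/4v^2
  leading term uv^3: subtract (-3/64u)·h_2 from -3/4uv^3 + 3u^2v + 1/8v^3 + 2u^2 - 3/4v^2 → 3u^2v + 1/8v^3 + 2u^2 - 9/4uv - 3/4v^2 - 3/2u
  leading term u^2v: subtract (3/64)·h_1 from 3u^2v + 1/8v^3 + 2u^2 - 9/4uv - 3/4v^2 - 3/2u → 5/4v^3 + 2u^2 - 3/4v^2 - 3/2u - 15/4v
  leading term v^3: subtract (5/64)·h_2 from 5/4v^3 + 2u^2 - 3/4v^2 - 3/2u - 15/4v → 2u^2 - 3/4v^2 - 3/2u + 5/2
  leading term u^2: no divisor's leading term divides it; move 2u^2 to the remainder.
  leading term v^2: no divisor's leading term divides it; move -3/4v^2 to the remainder.
  leading term u: no divisor's leading term divides it; move -3/2u to the remainder.
  leading term 1: no divisor's leading term divides it; move 5/2 to the remainder.
  remainder 2u^2 - 3/4v^2 - 3/2u + 5/2 ≠ 0; add k_3 = 2u^2 - 3/4v^2 - 3/2u + 5/2 to the basis.

The other S-polynomials (S(h_1,k_3), S(h_2,k_3)) all reduce to 0 modulo the current basis, so we have a Gröbner basis.
Inter-reduce: drop elements whose leading term is divisible by another's, tail-reduce, and make monic.
Reduced Gröbner basis: {v^3 - 3v - 2, u^2 - 3/8v^2 - 3/4u + 5/4}.

These coincide, so the ideals are equal.

Yes, the ideals are equal.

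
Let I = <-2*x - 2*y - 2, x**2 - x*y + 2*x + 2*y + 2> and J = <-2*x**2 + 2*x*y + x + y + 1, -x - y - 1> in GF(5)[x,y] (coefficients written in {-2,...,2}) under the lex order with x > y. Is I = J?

Yes, the ideals are equal.

Since reduced Gröbner bases are canonical representatives of ideals under a given ordering, it suffices to compute and compare them.
Buchberger on the first generating set:
f_1 = -2*x - 2*y - 2, LT = x.
f_2 = x**2 - x*y + 2*x + 2*y + 2, LT = x**2.

S(f_1,f_2): lcm = x**2. S = 2*x*y - x - 2*y - 2.
  reduce S modulo (f_1, f_2):
  remainder -2*y**2 + 2*y - 1 ≠ 0; add g_3 = -2*y**2 + 2*y - 1 to the basis.

The other S-polynomials (S(f_1,g_3), S(f_2,g_3)) all reduce to 0 modulo the current basis, so we have a Gröbner basis.
Inter-reduce: drop elements whose leading term is divisible by another's, tail-reduce, and make monic.
Reduced Gröbner basis: {x + y + 1, y**2 - y - 2}.

Buchberger on the second generating set:
h_1 = -2*x**2 + 2*x*y + x + y + 1, LT = x**2.
h_2 = -x - y - 1, LT = x.

S(h_1,h_2): lcm = x**2. S = -2*x*y + x + 2*y + 2.
  reduce S modulo (h_1, h_2):
  remainder 2*y**2 - 2*y + 1 ≠ 0; add k_3 = 2*y**2 - 2*y + 1 to the basis.

The other S-polynomials (S(h_1,k_3), S(h_2,k_3)) all reduce to 0 modulo the current basis, so we have a Gröbner basis.
Inter-reduce: drop elements whose leading term is divisible by another's, tail-reduce, and make monic.
Reduced Gröbner basis: {x + y + 1, y**2 - y - 2}.

Same reduced basis, so the two generating sets span the same ideal.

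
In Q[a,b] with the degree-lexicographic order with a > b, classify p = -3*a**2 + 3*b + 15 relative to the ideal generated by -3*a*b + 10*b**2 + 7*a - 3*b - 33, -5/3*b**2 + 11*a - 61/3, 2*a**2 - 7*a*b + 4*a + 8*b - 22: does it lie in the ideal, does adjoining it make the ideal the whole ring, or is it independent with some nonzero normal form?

-3*a**2 + 3*b + 15 lies in I (it reduces to 0).

First compute the reduced Gröbner basis of I by Buchberger's algorithm.
f_1 = -3*a*b + 10*b**2 + 7*a - 3*b - 33, LT = a*b.
f_2 = -5/3*b**2 + 11*a - 61/3, LT = b**2.
f_3 = 2*a**2 - 7*a*b + 4*a + 8*b - 22, LT = a**2.

S(f_1,f_2): lcm = a*b**2. S = -10/3*b**3 + 33/5*a**2 - 7/3*a*b + b**2 - 61/5*a + 11*b.
  leading term b**3: subtract (2*b)·f_2 from -10/3*b**3 + 33/5*a**2 - 7/3*a*b + b**2 - 61/5*a + 11*b → 33/5*a**2 - 73/3*a*b + b**2 - 61/5*a + 155/3*b
  leading term a**2: subtract (33/10)·f_3 from 33/5*a**2 - 73/3*a*b + b**2 - 61/5*a + 155/3*b → -37/30*a*b + b**2 - 127/5*a + 379/15*b + 363/5
  leading term a*b: subtract (37/90)·f_1 from -37/30*a*b + b**2 - 127/5*a + 379/15*b + 363/5 → -28/9*b**2 - 509/18*a + 53/2*b + 517/6
  leading term b**2: subtract (28/15)·f_2 from -28/9*b**2 - 509/18*a + 53/2*b + 517/6 → -4393/90*a + 53/2*b + 11171/90
  leading term a: no divisor's leading term divides it; move -4393/90*a to the remainder.
  leading term b: no divisor's leading term divides it; move 53/2*b to the remainder.
  leading term 1: no divisor's leading term divides it; move 11171/90 to the remainder.
  remainder -4393/90*a + 53/2*b + 11171/90 ≠ 0; add h_4 = -4393/90*a + 53/2*b + 11171/90 to the basis.

S(f_1,f_3): lcm = a**2*b. S = 1/6*a*b**2 - 7/3*a**2 - a*b - 4*b**2 + 11*a + 11*b.
  leading term a*b**2: subtract (-1/18*b)·f_1 from 1/6*a*b**2 - 7/3*a**2 - a*b - 4*b**2 + 11*a + 11*b → 5/9*b**3 - 7/3*a**2 - 11/18*a*b - 25/6*b**2 + 11*a + 55/6*b
  leading term b**3: subtract (-1/3*b)·f_2 from 5/9*b**3 - 7/3*a**2 - 11/18*a*b - 25/6*b**2 + 11*a + 55/6*b → -7/3*a**2 + 55/18*a*b - 25/6*b**2 + 11*a + 43/18*b
  leading term a**2: subtract (-7/6)·f_3 from -7/3*a**2 + 55/18*a*b - 25/6*b**2 + 11*a + 43/18*b → -46/9*a*b - 25/6*b**2 + 47/3*a + 211/18*b - 77/3
  leading term a*b: subtract (46/27)·f_1 from -46/9*a*b - 25/6*b**2 + 47/3*a + 211/18*b - 77/3 → -1145/54*b**2 + 101/27*a + 101/6*b + 275/9
  leading term b**2: subtract (229/18)·f_2 from -1145/54*b**2 + 101/27*a + 101/6*b + 275/9 → -7355/54*a + 101/6*b + 15619/54
  leading term a: subtract (36775/13179)·h_4 from -7355/54*a + 101/6*b + 15619/54 → -250897/4393*b - 250897/4393
  leading term b: no divisor's leading term divides it; move -250897/4393*b to the remainder.
  leading term 1: no divisor's leading term divides it; move -250897/4393 to the remainder.
  remainder -250897/4393*b - 250897/4393 ≠ 0; add h_5 = -250897/4393*b - 250897/4393 to the basis.

The other S-polynomials (S(f_2,f_3), S(f_1,h_4), S(f_2,h_4), S(f_3,h_4), S(f_1,h_5), S(f_2,h_5), S(f_3,h_5), S(h_4,h_5)) all reduce to 0 modulo the current basis, so we have a Gröbner basis.
Inter-reduce: drop elements whose leading term is divisible by another's, tail-reduce, and make monic.
Reduced Gröbner basis: {a - 2, b + 1}.
Label its elements g_1 = a - 2, g_2 = b + 1.

Reduce p = -3*a**2 + 3*b + 15 modulo G:
  leading term a**2: subtract (-3*a)·g_1 from -3*a**2 + 3*b + 15 → -6*a + 3*b + 15
  leading term a: subtract (-6)·g_1 from -6*a + 3*b + 15 → 3*b + 3
  leading term b: subtract (3)·g_2 from 3*b + 3 → 0
  normal form = 0.
Since the normal form is 0, p ∈ I.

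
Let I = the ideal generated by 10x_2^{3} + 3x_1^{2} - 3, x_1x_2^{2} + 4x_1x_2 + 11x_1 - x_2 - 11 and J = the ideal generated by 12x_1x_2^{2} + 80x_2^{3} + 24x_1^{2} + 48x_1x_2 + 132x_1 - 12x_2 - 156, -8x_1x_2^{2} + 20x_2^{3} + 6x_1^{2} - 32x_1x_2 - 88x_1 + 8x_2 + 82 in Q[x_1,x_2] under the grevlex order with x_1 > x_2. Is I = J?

Yes, the ideals are equal.

Since reduced Gröbner bases are canonical representatives of ideals under a given ordering, it suffices to compute and compare them.
Buchberger on the first generating set:
f_1 = 10x_2^{3} + 3x_1^{2} - 3, LT = x_2^{3}.
f_2 = x_1x_2^{2} + 4x_1x_2 + 11x_1 - x_2 - 11, LT = x_1x_2^{2}.

S(f_1,f_2): lcm = x_1x_2^{3}. S = \tfrac{3}{10}x_1^{3} - 4x_1x_2^{2} - 11x_1x_2 + x_2^{2} - \tfrac{3}{10}x_1 + 11x_2.
  leading term x_1^{3}: no divisor's leading term divides it; move \tfrac{3}{10}x_1^{3} to the remainder.
  leading term x_1x_2^{2}: subtract (-4)·f_2 from -4x_1x_2^{2} - 11x_1x_2 + x_2^{2} - \tfrac{3}{10}x_1 + 11x_2 → 5x_1x_2 + x_2^{2} + \tfrac{437}{10}x_1 + 7x_2 - 44
  leading term x_1x_2: no divisor's leading term divides it; move 5x_1x_2 to the remainder.
  leading term x_2^{2}: no divisor's leading term divides it; move x_2^{2} to the remainder.
  leading term x_1: no divisor's leading term divides it; move \tfrac{437}{10}x_1 to the remainder.
  leading term x_2: no divisor's leading term divides it; move 7x_2 to the remainder.
  leading term 1: no divisor's leading term divides it; move -44 to the remainder.
  remainder \tfrac{3}{10}x_1^{3} + 5x_1x_2 + x_2^{2} + \tfrac{437}{10}x_1 + 7x_2 - 44 ≠ 0; add g_3 = \tfrac{3}{10}x_1^{3} + 5x_1x_2 + x_2^{2} + \tfrac{437}{10}x_1 + 7x_2 - 44 to the basis.

The other S-polynomials (S(f_1,g_3), S(f_2,g_3)) all reduce to 0 modulo the current basis, so we have a Gröbner basis.
Inter-reduce: drop elements whose leading term is divisible by another's, tail-reduce, and make monic.
Reduced Gröbner basis: {x_1^{3} + \tfrac{50}{3}x_1x_2 + \tfrac{10}{3}x_2^{2} + \tfrac{437}{3}x_1 + \tfrac{70}{3}x_2 - \tfrac{440}{3}, x_1x_2^{2} + 4x_1x_2 + 11x_1 - x_2 - 11, x_2^{3} + \tfrac{3}{10}x_1^{2} - \tfrac{3}{10}}.

Buchberger on the second generating set:
h_1 = 12x_1x_2^{2} + 80x_2^{3} + 24x_1^{2} + 48x_1x_2 + 132x_1 - 12x_2 - 156, LT = x_1x_2^{2}.
h_2 = -8x_1x_2^{2} + 20x_2^{3} + 6x_1^{2} - 32x_1x_2 - 88x_1 + 8x_2 + 82, LT = x_1x_2^{2}.

S(h_1,h_2): lcm = x_1x_2^{2}. S = \tfrac{55}{6}x_2^{3} + \tfrac{11}{4}x_1^{2} - \tfrac{11}{4}.
  leading term x_2^{3}: no divisor's leading term divides it; move \tfrac{55}{6}x_2^{3} to the remainder.
  leading term x_1^{2}: no divisor's leading term divides it; move \tfrac{11}{4}x_1^{2} to the remainder.
  leading term 1: no divisor's leading term divides it; move -\tfrac{11}{4} to the remainder.
  remainder \tfrac{55}{6}x_2^{3} + \tfrac{11}{4}x_1^{2} - \tfrac{11}{4} ≠ 0; add k_3 = \tfrac{55}{6}x_2^{3} + \tfrac{11}{4}x_1^{2} - \tfrac{11}{4} to the basis.

S(h_1,k_3): lcm = x_1x_2^{3}. S = \tfrac{20}{3}x_2^{4} - \tfrac{3}{10}x_1^{3} + 2x_1^{2}x_2 + 4x_1x_2^{2} + 11x_1x_2 - x_2^{2} + \tfrac{3}{10}x_1 - 13x_2.
  leading term x_2^{4}: subtract (\tfrac{8}{11}x_2)·k_3 from \tfrac{20}{3}x_2^{4} - \tfrac{3}{10}x_1^{3} + 2x_1^{2}x_2 + 4x_1x_2^{2} + 11x_1x_2 - x_2^{2} + \tfrac{3}{10}x_1 - 13x_2 → -\tfrac{3}{10}x_1^{3} + 4x_1x_2^{2} + 11x_1x_2 - x_2^{2} + \tfrac{3}{10}x_1 - 11x_2
  leading term x_1^{3}: no divisor's leading term divides it; move -\tfrac{3}{10}x_1^{3} to the remainder.
  leading term x_1x_2^{2}: subtract (\tfrac{1}{3})·h_1 from 4x_1x_2^{2} + 11x_1x_2 - x_2^{2} + \tfrac{3}{10}x_1 - 11x_2 → -\tfrac{80}{3}x_2^{3} - 8x_1^{2} - 5x_1x_2 - x_2^{2} - \tfrac{437}{10}x_1 - 7x_2 + 52
  leading term x_2^{3}: subtract (-\tfrac{32}{11})·k_3 from -\tfrac{80}{3}x_2^{3} - 8x_1^{2} - 5x_1x_2 - x_2^{2} - \tfrac{437}{10}x_1 - 7x_2 + 52 → -5x_1x_2 - x_2^{2} - \tfrac{437}{10}x_1 - 7x_2 + 44
  leading term x_1x_2: no divisor's leading term divides it; move -5x_1x_2 to the remainder.
  leading term x_2^{2}: no divisor's leading term divides it; move -x_2^{2} to the remainder.
  leading term x_1: no divisor's leading term divides it; move -\tfrac{437}{10}x_1 to the remainder.
  leading term x_2: no divisor's leading term divides it; move -7x_2 to the remainder.
  leading term 1: no divisor's leading term divides it; move 44 to the remainder.
  remainder -\tfrac{3}{10}x_1^{3} - 5x_1x_2 - x_2^{2} - \tfrac{437}{10}x_1 - 7x_2 + 44 ≠ 0; add k_4 = -\tfrac{3}{10}x_1^{3} - 5x_1x_2 - x_2^{2} - \tfrac{437}{10}x_1 - 7x_2 + 44 to the basis.

The other S-polynomials (S(h_2,k_3), S(h_1,k_4), S(h_2,k_4), S(k_3,k_4)) all reduce to 0 modulo the current basis, so we have a Gröbner basis.
Inter-reduce: drop elements whose leading term is divisible by another's, tail-reduce, and make monic.
Reduced Gröbner basis: {x_1^{3} + \tfrac{50}{3}x_1x_2 + \tfrac{10}{3}x_2^{2} + \tfrac{437}{3}x_1 + \tfrac{70}{3}x_2 - \tfrac{440}{3}, x_1x_2^{2} + 4x_1x_2 + 11x_1 - x_2 - 11, x_2^{3} + \tfrac{3}{10}x_1^{2} - \tfrac{3}{10}}.

These coincide, so the ideals are equal.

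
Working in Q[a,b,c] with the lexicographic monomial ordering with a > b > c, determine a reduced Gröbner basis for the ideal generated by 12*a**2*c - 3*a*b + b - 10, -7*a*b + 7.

G = {a*b - 1, a*c + 1/12*b**2 - 13/12*b, b**3 - 13*b**2 + 12*c}

f_1 = 12*a**2*c - 3*a*b + b - 10, LT = a**2*c.
f_2 = -7*a*b + 7, LT = a*b.

S(f_1,f_2): lcm = a**2*b*c. S = -1/4*a*b**2 + a*c + 1/12*b**2 - 5/6*b.
  leading term a*b**2: subtract (1/28*b)·f_2 from -1/4*a*b**2 + a*c + 1/12*b**2 - 5/6*b → a*c + 1/12*b**2 - 13/12*b
  leading term a*c: no divisor's leading term divides it; move a*c to the remainder.
  leading term b**2: no divisor's leading term divides it; move 1/12*b**2 to the remainder.
  leading term b: no divisor's leading term divides it; move -13/12*b to the remainder.
  remainder a*c + 1/12*b**2 - 13/12*b ≠ 0; add g_3 = a*c + 1/12*b**2 - 13/12*b to the basis.

S(f_1,g_3): lcm = a**2*c. S = -1/12*a*b**2 + 5/6*a*b + 1/12*b - 5/6.
  leading term a*b**2: subtract (1/84*b)·f_2 from -1/12*a*b**2 + 5/6*a*b + 1/12*b - 5/6 → 5/6*a*b - 5/6
  leading term a*b: subtract (-5/42)·f_2 from 5/6*a*b - 5/6 → 0
  remainder 0.

S(f_2,g_3): lcm = a*b*c. S = -1/12*b**3 + 13/12*b**2 - c.
  leading term b**3: no divisor's leading term divides it; move -1/12*b**3 to the remainder.
  leading term b**2: no divisor's leading term divides it; move 13/12*b**2 to the remainder.
  leading term c: no divisor's leading term divides it; move -c to the remainder.
  remainder -1/12*b**3 + 13/12*b**2 - c ≠ 0; add g_4 = -1/12*b**3 + 13/12*b**2 - c to the basis.

S(f_1,g_4): leading monomials are coprime, so the S-polynomial reduces to 0 (Buchberger's first criterion).
S(f_2,g_4): lcm = a*b**3. S = 13*a*b**2 - 12*a*c - b**2.
  leading term a*b**2: subtract (-13/7*b)·f_2 from 13*a*b**2 - 12*a*c - b**2 → -12*a*c - b**2 + 13*b
  leading term a*c: subtract (-12)·g_3 from -12*a*c - b**2 + 13*b → 0
  remainder 0.

S(g_3,g_4): leading monomials are coprime, so the S-polynomial reduces to 0 (Buchberger's first criterion).
Every S-polynomial of the final basis reduces to 0, so we have a Gröbner basis.
Inter-reduce: drop elements whose leading term is divisible by another's, tail-reduce, and make monic.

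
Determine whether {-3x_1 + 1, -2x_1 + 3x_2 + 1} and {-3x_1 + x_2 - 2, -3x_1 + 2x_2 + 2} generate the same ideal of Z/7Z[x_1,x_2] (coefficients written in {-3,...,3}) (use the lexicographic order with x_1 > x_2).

Since reduced Gröbner bases are canonical representatives of ideals under a given ordering, it suffices to compute and compare them.
Buchberger on the first generating set:
f_1 = -3x_1 + 1, LT = x_1.
f_2 = -2x_1 + 3x_2 + 1, LT = x_1.

S(f_1,f_2): lcm = x_1. S = -2x_2 - 1.
  leading term x_2: no divisor's leading term divides it; move -2x_2 to the remainder.
  leading term 1: no divisor's leading term divides it; move -1 to the remainder.
  remainder -2x_2 - 1 ≠ 0; add g_3 = -2x_2 - 1 to the basis.

The other S-polynomials (S(f_1,g_3), S(f_2,g_3)) all reduce to 0 modulo the current basis, so we have a Gröbner basis.
Inter-reduce: drop elements whose leading term is divisible by another's, tail-reduce, and make monic.
Reduced Gröbner basis: {x_1 + 2, x_2 - 3}.

Buchberger on the second generating set:
h_1 = -3x_1 + x_2 - 2, LT = x_1.
h_2 = -3x_1 + 2x_2 + 2, LT = x_1.

S(h_1,h_2): lcm = x_1. S = -2x_2 - 1.
  leading term x_2: no divisor's leading term divides it; move -2x_2 to the remainder.
  leading term 1: no divisor's leading term divides it; move -1 to the remainder.
  remainder -2x_2 - 1 ≠ 0; add k_3 = -2x_2 - 1 to the basis.

The other S-polynomials (S(h_1,k_3), S(h_2,k_3)) all reduce to 0 modulo the current basis, so we have a Gröbner basis.
Inter-reduce: drop elements whose leading term is divisible by another's, tail-reduce, and make monic.
Reduced Gröbner basis: {x_1 + 2, x_2 - 3}.

These coincide, so the ideals are equal.

Yes, the ideals are equal.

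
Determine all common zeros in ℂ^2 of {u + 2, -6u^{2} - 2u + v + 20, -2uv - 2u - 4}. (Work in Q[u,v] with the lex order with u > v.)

{(-2, 0)}

Compute a lex Gröbner basis by Buchberger's algorithm.
f_1 = u + 2, LT = u.
f_2 = -6u^{2} - 2u + v + 20, LT = u^{2}.
f_3 = -2uv - 2u - 4, LT = uv.

S(f_1,f_2): lcm = u^{2}. S = \tfrac{5}{3}u + \tfrac{1}{6}v + \tfrac{10}{3}.
  leading term u: subtract (\tfrac{5}{3})·f_1 from \tfrac{5}{3}u + \tfrac{1}{6}v + \tfrac{10}{3} → \tfrac{1}{6}v
  leading term v: no divisor's leading term divides it; move \tfrac{1}{6}v to the remainder.
  remainder \tfrac{1}{6}v ≠ 0; add h_4 = \tfrac{1}{6}v to the basis.

The other S-polynomials (S(f_1,f_3), S(f_2,f_3), S(f_1,h_4), S(f_2,h_4), S(f_3,h_4)) all reduce to 0 modulo the current basis, so we have a Gröbner basis.
Inter-reduce: drop elements whose leading term is divisible by another's, tail-reduce, and make monic.
Reduced Gröbner basis: {u + 2, v}.

From the last basis element, v = 0, so v takes values in {0}. Each choice, substituted upward through the basis, yields the corresponding point(s) of the solution set.
  v = 0: the earlier basis element becomes u + 2 = 0, giving u = -2 — point (-2, 0).
Substituting each solution back into the original system confirms all equations vanish.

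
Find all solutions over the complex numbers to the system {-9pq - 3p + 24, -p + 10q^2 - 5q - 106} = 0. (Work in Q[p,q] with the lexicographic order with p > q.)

Compute a lex Gröbner basis by Buchberger's algorithm.
f_1 = -9pq - 3p + 24, LT = pq.
f_2 = -p + 10q^2 - 5q - 106, LT = p.

S(f_1,f_2): lcm = pq. S = 1/3p + 10q^3 - 5q^2 - 106q - 8/3.
  leading term p: subtract (-1/3)·f_2 from 1/3p + 10q^3 - 5q^2 - 106q - 8/3 → 10q^3 - 5/3q^2 - 323/3q - 38
  leading term q^3: no divisor's leading term divides it; move 10q^3 to the remainder.
  leading term q^2: no divisor's leading term divides it; move -5/3q^2 to the remainder.
  leading term q: no divisor's leading term divides it; move -323/3q to the remainder.
  leading term 1: no divisor's leading term divides it; move -38 to the remainder.
  remainder 10q^3 - 5/3q^2 - 323/3q - 38 ≠ 0; add h_3 = 10q^3 - 5/3q^2 - 323/3q - 38 to the basis.

The other S-polynomials (S(f_1,h_3), S(f_2,h_3)) all reduce to 0 modulo the current basis, so we have a Gröbner basis.
Inter-reduce: drop elements whose leading term is divisible by another's, tail-reduce, and make monic.
Reduced Gröbner basis: {p - 10q^2 + 5q + 106, q^3 - 1/6q^2 - 323/30q - 19/5}.

From the last basis element, q^3 - 1/6q^2 - 323/30q - 19/5 = 0, so q takes values in {-3, 19/12 - sqrt(13585)/60, 19/12 + sqrt(13585)/60}. Each choice, substituted upward through the basis, yields the corresponding point(s) of the solution set.
  q = -3: the earlier basis element becomes p + 1 = 0, giving p = -1 — point (-1, -3).
  q = 19/12 - sqrt(13585)/60: the earlier basis element becomes p + 460/9 + 4*sqrt(13585)/9 = 0, giving p = -4*sqrt(13585)/9 - 460/9 — point (-4*sqrt(13585)/9 - 460/9, 19/12 - sqrt(13585)/60).
  q = 19/12 + sqrt(13585)/60: the earlier basis element becomes p - 4*sqrt(13585)/9 + 460/9 = 0, giving p = -460/9 + 4*sqrt(13585)/9 — point (-460/9 + 4*sqrt(13585)/9, 19/12 + sqrt(13585)/60).
Each listed point satisfies every original equation (direct substitution).

{(-1, -3), (-4*sqrt(13585)/9 - 460/9, 19/12 - sqrt(13585)/60), (-460/9 + 4*sqrt(13585)/9, 19/12 + sqrt(13585)/60)}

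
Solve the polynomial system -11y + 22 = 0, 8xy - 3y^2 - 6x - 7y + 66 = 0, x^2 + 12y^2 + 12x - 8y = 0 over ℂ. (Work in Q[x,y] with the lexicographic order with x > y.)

Compute a lex Gröbner basis by Buchberger's algorithm.
f_1 = -11y + 22, LT = y.
f_2 = 8xy - 6x - 3y^2 - 7y + 66, LT = xy.
f_3 = x^2 + 12x + 12y^2 - 8y, LT = x^2.

S(f_1,f_2): lcm = xy. S = -5/4x + 3/8y^2 + 7/8y - 33/4.
  leading term x: no divisor's leading term divides it; move -5/4x to the remainder.
  leading term y^2: subtract (-3/88y)·f_1 from 3/8y^2 + 7/8y - 33/4 → 13/8y - 33/4
  leading term y: subtract (-13/88)·f_1 from 13/8y - 33/4 → -5
  leading term 1: no divisor's leading term divides it; move -5 to the remainder.
  remainder -5/4x - 5 ≠ 0; add h_4 = -5/4x - 5 to the basis.

The other S-polynomials (S(f_1,f_3), S(f_2,f_3), S(f_1,h_4), S(f_2,h_4), S(f_3,h_4)) all reduce to 0 modulo the current basis, so we have a Gröbner basis.
Inter-reduce: drop elements whose leading term is divisible by another's, tail-reduce, and make monic.
Reduced Gröbner basis: {x + 4, y - 2}.

A lex Gröbner basis eliminates variables successively. Here y - 2 depends only on y, with roots {2}; lifting each root through the earlier basis elements recovers the full solutions.
  y = 2: the earlier basis element becomes x + 4 = 0, giving x = -4 — point (-4, 2).
Each listed point satisfies every original equation (direct substitution).

{(-4, 2)}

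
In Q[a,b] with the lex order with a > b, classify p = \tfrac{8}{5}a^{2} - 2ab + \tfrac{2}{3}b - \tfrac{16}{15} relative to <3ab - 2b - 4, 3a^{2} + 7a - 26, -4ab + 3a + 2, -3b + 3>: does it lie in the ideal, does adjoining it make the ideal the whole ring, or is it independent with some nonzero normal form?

Adjoining \tfrac{8}{5}a^{2} - 2ab + \tfrac{2}{3}b - \tfrac{16}{15} makes the ideal the whole ring: the system is inconsistent.

First compute the reduced Gröbner basis of I by Buchberger's algorithm.
f_1 = 3ab - 2b - 4, LT = ab.
f_2 = 3a^{2} + 7a - 26, LT = a^{2}.
f_3 = -4ab + 3a + 2, LT = ab.
f_4 = -3b + 3, LT = b.

S(f_1,f_2): lcm = a^{2}b. S = -3ab - \tfrac{4}{3}a + \tfrac{26}{3}b.
  leading term ab: subtract (-1)·f_1 from -3ab - \tfrac{4}{3}a + \tfrac{26}{3}b → -\tfrac{4}{3}a + \tfrac{20}{3}b - 4
  leading term a: no divisor's leading term divides it; move -\tfrac{4}{3}a to the remainder.
  leading term b: subtract (-\tfrac{20}{9})·f_4 from \tfrac{20}{3}b - 4 → \tfrac{8}{3}
  leading term 1: no divisor's leading term divides it; move \tfrac{8}{3} to the remainder.
  remainder -\tfrac{4}{3}a + \tfrac{8}{3} ≠ 0; add h_5 = -\tfrac{4}{3}a + \tfrac{8}{3} to the basis.

The other S-polynomials (S(f_1,f_3), S(f_1,f_4), S(f_2,f_3), S(f_2,f_4), S(f_3,f_4), S(f_1,h_5), S(f_2,h_5), S(f_3,h_5), S(f_4,h_5)) all reduce to 0 modulo the current basis, so we have a Gröbner basis.
Inter-reduce: drop elements whose leading term is divisible by another's, tail-reduce, and make monic.
Reduced Gröbner basis: {a - 2, b - 1}.
Label its elements g_1 = a - 2, g_2 = b - 1.

Reduce p = \tfrac{8}{5}a^{2} - 2ab + \tfrac{2}{3}b - \tfrac{16}{15} modulo G:
  leading term a^{2}: subtract (\tfrac{8}{5}a)·g_1 from \tfrac{8}{5}a^{2} - 2ab + \tfrac{2}{3}b - \tfrac{16}{15} → -2ab + \tfrac{16}{5}a + \tfrac{2}{3}b - \tfrac{16}{15}
  leading term ab: subtract (-2b)·g_1 from -2ab + \tfrac{16}{5}a + \tfrac{2}{3}b - \tfrac{16}{15} → \tfrac{16}{5}a - \tfrac{10}{3}b - \tfrac{16}{15}
  leading term a: subtract (\tfrac{16}{5})·g_1 from \tfrac{16}{5}a - \tfrac{10}{3}b - \tfrac{16}{15} → -\tfrac{10}{3}b + \tfrac{16}{3}
  leading term b: subtract (-\tfrac{10}{3})·g_2 from -\tfrac{10}{3}b + \tfrac{16}{3} → 2
  leading term 1: no divisor's leading term divides it; move 2 to the remainder.
  normal form = 2.
The normal form is nonzero, so p ∉ I. Since p minus its normal form lies in I, I + (p) = I + (r) where r = 2; decide whether this ideal is the whole ring.
Here r = 2 is a nonzero constant, hence a unit: 1 ∈ I + (p), the Gröbner basis of I + (p) is {1}, and the enlarged system has no common solution — adjoining p is inconsistent.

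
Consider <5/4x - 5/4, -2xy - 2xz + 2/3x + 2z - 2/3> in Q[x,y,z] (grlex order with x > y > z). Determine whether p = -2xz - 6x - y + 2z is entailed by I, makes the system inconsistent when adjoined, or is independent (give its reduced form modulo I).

First compute the reduced Gröbner basis of I by Buchberger's algorithm.
f_1 = 5/4x - 5/4, LT = x.
f_2 = -2xy - 2xz + 2/3x + 2z - 2/3, LT = xy.

S(f_1,f_2): lcm = xy. S = -xz + 1/3x - y + z - 1/3.
  leading term xz: subtract (-4/5z)·f_1 from -xz + 1/3x - y + z - 1/3 → 1/3x - y - 1/3
  leading term x: subtract (4/15)·f_1 from 1/3x - y - 1/3 → -y
  leading term y: no divisor's leading term divides it; move -y to the remainder.
  remainder -y ≠ 0; add h_3 = -y to the basis.

The other S-polynomials (S(f_1,h_3), S(f_2,h_3)) all reduce to 0 modulo the current basis, so we have a Gröbner basis.
Inter-reduce: drop elements whose leading term is divisible by another's, tail-reduce, and make monic.
Reduced Gröbner basis: {x - 1, y}.
Label its elements g_1 = x - 1, g_2 = y.

Reduce p = -2xz - 6x - y + 2z modulo G:
  leading term xz: subtract (-2z)·g_1 from -2xz - 6x - y + 2z → -6x - y
  leading term x: subtract (-6)·g_1 from -6x - y → -y - 6
  leading term y: subtract (-1)·g_2 from -y - 6 → -6
  leading term 1: no divisor's leading term divides it; move -6 to the remainder.
  normal form = -6.
The normal form is nonzero, so p ∉ I. Since p minus its normal form lies in I, I + (p) = I + (r) where r = -6; decide whether this ideal is the whole ring.
Here r = -6 is a nonzero constant, hence a unit: 1 ∈ I + (p), the Gröbner basis of I + (p) is {1}, and the enlarged system has no common solution — adjoining p is inconsistent.

Adjoining -2xz - 6x - y + 2z makes the ideal the whole ring: the system is inconsistent.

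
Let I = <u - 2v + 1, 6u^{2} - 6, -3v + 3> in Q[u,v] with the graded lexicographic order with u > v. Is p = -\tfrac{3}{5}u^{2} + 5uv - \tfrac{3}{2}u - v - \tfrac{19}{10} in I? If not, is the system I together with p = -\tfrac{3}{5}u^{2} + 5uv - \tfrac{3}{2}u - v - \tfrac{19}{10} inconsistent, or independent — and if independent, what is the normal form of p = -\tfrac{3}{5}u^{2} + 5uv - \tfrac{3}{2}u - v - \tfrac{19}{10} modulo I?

-\tfrac{3}{5}u^{2} + 5uv - \tfrac{3}{2}u - v - \tfrac{19}{10} lies in I (it reduces to 0).

First compute the reduced Gröbner basis of I by Buchberger's algorithm.
f_1 = u - 2v + 1, LT = u.
f_2 = 6u^{2} - 6, LT = u^{2}.
f_3 = -3v + 3, LT = v.

S(f_1,f_2): lcm = u^{2}. S = -2uv + u + 1.
  leading term uv: subtract (-2v)·f_1 from -2uv + u + 1 → -4v^{2} + u + 2v + 1
  leading term v^{2}: subtract (\tfrac{4}{3}v)·f_3 from -4v^{2} + u + 2v + 1 → u - 2v + 1
  leading term u: subtract (1)·f_1 from u - 2v + 1 → 0
  remainder 0.

S(f_1,f_3): leading monomials are coprime, so the S-polynomial reduces to 0 (Buchberger's first criterion).
S(f_2,f_3): leading monomials are coprime, so the S-polynomial reduces to 0 (Buchberger's first criterion).
Every S-polynomial of the final basis reduces to 0, so we have a Gröbner basis.
Inter-reduce: drop elements whose leading term is divisible by another's, tail-reduce, and make monic.
Reduced Gröbner basis: {u - 1, v - 1}.
Label its elements g_1 = u - 1, g_2 = v - 1.

Reduce p = -\tfrac{3}{5}u^{2} + 5uv - \tfrac{3}{2}u - v - \tfrac{19}{10} modulo G:
  leading term u^{2}: subtract (-\tfrac{3}{5}u)·g_1 from -\tfrac{3}{5}u^{2} + 5uv - \tfrac{3}{2}u - v - \tfrac{19}{10} → 5uv - \tfrac{21}{10}u - v - \tfrac{19}{10}
  leading term uv: subtract (5v)·g_1 from 5uv - \tfrac{21}{10}u - v - \tfrac{19}{10} → -\tfrac{21}{10}u + 4v - \tfrac{19}{10}
  leading term u: subtract (-\tfrac{21}{10})·g_1 from -\tfrac{21}{10}u + 4v - \tfrac{19}{10} → 4v - 4
  leading term v: subtract (4)·g_2 from 4v - 4 → 0
  normal form = 0.
Since the normal form is 0, p ∈ I.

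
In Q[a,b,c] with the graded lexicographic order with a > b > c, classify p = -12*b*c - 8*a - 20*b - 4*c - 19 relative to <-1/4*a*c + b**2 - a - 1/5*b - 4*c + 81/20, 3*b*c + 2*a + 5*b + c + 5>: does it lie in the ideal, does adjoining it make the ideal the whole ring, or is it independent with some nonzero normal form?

Adjoining -12*b*c - 8*a - 20*b - 4*c - 19 makes the ideal the whole ring: the system is inconsistent.

First compute the reduced Gröbner basis of I by Buchberger's algorithm.
f_1 = -1/4*a*c + b**2 - a - 1/5*b - 4*c + 81/20, LT = a*c.
f_2 = 3*b*c + 2*a + 5*b + c + 5, LT = b*c.

S(f_1,f_2): lcm = a*b*c. S = -4*b**3 - 2/3*a**2 + 7/3*a*b - 1/3*a*c + 4/5*b**2 + 16*b*c - 5/3*a - 81/5*b.
  leading term b**3: no divisor's leading term divides it; move -4*b**3 to the remainder.
  leading term a**2: no divisor's leading term divides it; move -2/3*a**2 to the remainder.
  leading term a*b: no divisor's leading term divides it; move 7/3*a*b to the remainder.
  leading term a*c: subtract (4/3)·f_1 from -1/3*a*c + 4/5*b**2 + 16*b*c - 5/3*a - 81/5*b → -8/15*b**2 + 16*b*c - 1/3*a - 239/15*b + 16/3*c - 27/5
  leading term b**2: no divisor's leading term divides it; move -8/15*b**2 to the remainder.
  leading term b*c: subtract (16/3)·f_2 from 16*b*c - 1/3*a - 239/15*b + 16/3*c - 27/5 → -11*a - 213/5*b - 481/15
  leading term a: no divisor's leading term divides it; move -11*a to the remainder.
  leading term b: no divisor's leading term divides it; move -213/5*b to the remainder.
  leading term 1: no divisor's leading term divides it; move -481/15 to the remainder.
  remainder -4*b**3 - 2/3*a**2 + 7/3*a*b - 8/15*b**2 - 11*a - 213/5*b - 481/15 ≠ 0; add h_3 = -4*b**3 - 2/3*a**2 + 7/3*a*b - 8/15*b**2 - 11*a - 213/5*b - 481/15 to the basis.

The other S-polynomials (S(f_1,h_3), S(f_2,h_3)) all reduce to 0 modulo the current basis, so we have a Gröbner basis.
Inter-reduce: drop elements whose leading term is divisible by another's, tail-reduce, and make monic.
Reduced Gröbner basis: {b**3 + 1/6*a**2 - 7/12*a*b + 2/15*b**2 + 11/4*a + 213/20*b + 481/60, a*c - 4*b**2 + 4*a + 4/5*b + 16*c - 81/5, b*c + 2/3*a + 5/3*b + 1/3*c + 5/3}.
Label its elements g_1 = b**3 + 1/6*a**2 - 7/12*a*b + 2/15*b**2 + 11/4*a + 213/20*b + 481/60, g_2 = a*c - 4*b**2 + 4*a + 4/5*b + 16*c - 81/5, g_3 = b*c + 2/3*a + 5/3*b + 1/3*c + 5/3.

Reduce p = -12*b*c - 8*a - 20*b - 4*c - 19 modulo G:
  leading term b*c: subtract (-12)·g_3 from -12*b*c - 8*a - 20*b - 4*c - 19 → 1
  leading term 1: no divisor's leading term divides it; move 1 to the remainder.
  normal form = 1.
The normal form is nonzero, so p ∉ I. Since p minus its normal form lies in I, I + (p) = I + (r) where r = 1; decide whether this ideal is the whole ring.
Here r = 1 is a nonzero constant, hence a unit: 1 ∈ I + (p), the Gröbner basis of I + (p) is {1}, and the enlarged system has no common solution — adjoining p is inconsistent.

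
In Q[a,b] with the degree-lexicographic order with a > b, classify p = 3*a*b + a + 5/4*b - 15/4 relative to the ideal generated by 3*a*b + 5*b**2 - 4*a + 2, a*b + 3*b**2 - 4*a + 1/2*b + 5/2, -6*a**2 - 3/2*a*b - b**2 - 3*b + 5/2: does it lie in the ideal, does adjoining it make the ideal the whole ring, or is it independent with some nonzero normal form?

Adjoining 3*a*b + a + 5/4*b - 15/4 makes the ideal the whole ring: the system is inconsistent.

First compute the reduced Gröbner basis of I by Buchberger's algorithm.
f_1 = 3*a*b + 5*b**2 - 4*a + 2, LT = a*b.
f_2 = a*b + 3*b**2 - 4*a + 1/2*b + 5/2, LT = a*b.
f_3 = -6*a**2 - 3/2*a*b - b**2 - 3*b + 5/2, LT = a**2.

S(f_1,f_2): lcm = a*b. S = -4/3*b**2 + 8/3*a - 1/2*b - 11/6.
  leading term b**2: no divisor's leading term divides it; move -4/3*b**2 to the remainder.
  leading term a: no divisor's leading term divides it; move 8/3*a to the remainder.
  leading term b: no divisor's leading term divides it; move -1/2*b to the remainder.
  leading term 1: no divisor's leading term divides it; move -11/6 to the remainder.
  remainder -4/3*b**2 + 8/3*a - 1/2*b - 11/6 ≠ 0; add h_4 = -4/3*b**2 + 8/3*a - 1/2*b - 11/6 to the basis.

S(f_1,f_3): lcm = a**2*b. S = 17/12*a*b**2 - 1/6*b**3 - 4/3*a**2 - 1/2*b**2 + 2/3*a + 5/12*b.
  leading term a*b**2: subtract (17/36*b)·f_1 from 17/12*a*b**2 - 1/6*b**3 - 4/3*a**2 - 1/2*b**2 + 2/3*a + 5/12*b → -91/36*b**3 - 4/3*a**2 + 17/9*a*b - 1/2*b**2 + 2/3*a - 19/36*b
  leading term b**3: subtract (91/48*b)·h_4 from -91/36*b**3 - 4/3*a**2 + 17/9*a*b - 1/2*b**2 + 2/3*a - 19/36*b → -4/3*a**2 - 19/6*a*b + 43/96*b**2 + 2/3*a + 283/96*b
  leading term a**2: subtract (2/9)·f_3 from -4/3*a**2 - 19/6*a*b + 43/96*b**2 + 2/3*a + 283/96*b → -17/6*a*b + 193/288*b**2 + 2/3*a + 347/96*b - 5/9
  leading term a*b: subtract (-17/18)·f_1 from -17/6*a*b + 193/288*b**2 + 2/3*a + 347/96*b - 5/9 → 1553/288*b**2 - 28/9*a + 347/96*b + 4/3
  leading term b**2: subtract (-1553/384)·h_4 from 1553/288*b**2 - 28/9*a + 347/96*b + 4/3 → 1105/144*a + 1223/768*b - 14011/2304
  leading term a: no divisor's leading term divides it; move 1105/144*a to the remainder.
  leading term b: no divisor's leading term divides it; move 1223/768*b to the remainder.
  leading term 1: no divisor's leading term divides it; move -14011/2304 to the remainder.
  remainder 1105/144*a + 1223/768*b - 14011/2304 ≠ 0; add h_5 = 1105/144*a + 1223/768*b - 14011/2304 to the basis.

S(f_2,f_3): lcm = a**2*b. S = 11/4*a*b**2 - 1/6*b**3 - 4*a**2 + 1/2*a*b - 1/2*b**2 + 5/2*a + 5/12*b.
  leading term a*b**2: subtract (11/12*b)·f_1 from 11/4*a*b**2 - 1/6*b**3 - 4*a**2 + 1/2*a*b - 1/2*b**2 + 5/2*a + 5/12*b → -19/4*b**3 - 4*a**2 + 25/6*a*b - 1/2*b**2 + 5/2*a - 17/12*b
  leading term b**3: subtract (57/16*b)·h_4 from -19/4*b**3 - 4*a**2 + 25/6*a*b - 1/2*b**2 + 5/2*a - 17/12*b → -4*a**2 - 16/3*a*b + 41/32*b**2 + 5/2*a + 491/96*b
  leading term a**2: subtract (2/3)·f_3 from -4*a**2 - 16/3*a*b + 41/32*b**2 + 5/2*a + 491/96*b → -13/3*a*b + 187/96*b**2 + 5/2*a + 683/96*b - 5/3
  leading term a*b: subtract (-13/9)·f_1 from -13/3*a*b + 187/96*b**2 + 5/2*a + 683/96*b - 5/3 → 2641/288*b**2 - 59/18*a + 683/96*b + 11/9
  leading term b**2: subtract (-2641/384)·h_4 from 2641/288*b**2 - 59/18*a + 683/96*b + 11/9 → 241/16*a + 941/256*b - 2915/256
  leading term a: subtract (2169/1105)·h_5 from 241/16*a + 941/256*b - 2915/256 → 19447/35360*b + 19447/35360
  leading term b: no divisor's leading term divides it; move 19447/35360*b to the remainder.
  leading term 1: no divisor's leading term divides it; move 19447/35360 to the remainder.
  remainder 19447/35360*b + 19447/35360 ≠ 0; add h_6 = 19447/35360*b + 19447/35360 to the basis.

The other S-polynomials (S(f_1,h_4), S(f_2,h_4), S(f_3,h_4), S(f_1,h_5), S(f_2,h_5), S(f_3,h_5), S(h_4,h_5), S(f_1,h_6), S(f_2,h_6), S(f_3,h_6), S(h_4,h_6), S(h_5,h_6)) all reduce to 0 modulo the current basis, so we have a Gröbner basis.
Inter-reduce: drop elements whose leading term is divisible by another's, tail-reduce, and make monic.
Reduced Gröbner basis: {a - 1, b + 1}.
Label its elements g_1 = a - 1, g_2 = b + 1.

Reduce p = 3*a*b + a + 5/4*b - 15/4 modulo G:
  leading term a*b: subtract (3*b)·g_1 from 3*a*b + a + 5/4*b - 15/4 → a + 17/4*b - 15/4
  leading term a: subtract (1)·g_1 from a + 17/4*b - 15/4 → 17/4*b - 11/4
  leading term b: subtract (17/4)·g_2 from 17/4*b - 11/4 → -7
  leading term 1: no divisor's leading term divides it; move -7 to the remainder.
  normal form = -7.
The normal form is nonzero, so p ∉ I. Since p minus its normal form lies in I, I + (p) = I + (r) where r = -7; decide whether this ideal is the whole ring.
Here r = -7 is a nonzero constant, hence a unit: 1 ∈ I + (p), the Gröbner basis of I + (p) is {1}, and the enlarged system has no common solution — adjoining p is inconsistent.

The remainder on division by a Gröbner basis is unique — it is the normal form.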